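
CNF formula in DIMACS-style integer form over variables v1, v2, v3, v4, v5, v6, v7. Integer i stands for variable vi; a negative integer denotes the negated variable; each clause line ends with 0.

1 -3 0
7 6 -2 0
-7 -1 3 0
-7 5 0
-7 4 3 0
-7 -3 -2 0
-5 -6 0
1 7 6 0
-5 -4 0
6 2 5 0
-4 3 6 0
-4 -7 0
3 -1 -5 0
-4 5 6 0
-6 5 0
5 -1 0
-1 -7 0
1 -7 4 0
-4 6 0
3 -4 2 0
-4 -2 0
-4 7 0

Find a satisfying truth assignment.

v1=1, v2=0, v3=1, v4=0, v5=1, v6=0, v7=0

Check each clause:
  1. (v1 \/ ~v3) — v1 is true.
  2. (v6 \/ ~v2 \/ v7) — ~v2 is true.
  3. (v3 \/ ~v1 \/ ~v7) — ~v7 is true.
  4. (v5 \/ ~v7) — ~v7 is true.
  5. (v4 \/ ~v7 \/ v3) — ~v7 is true.
  6. (~v7 \/ ~v3 \/ ~v2) — ~v7 is true.
  7. (~v5 \/ ~v6) — ~v6 is true.
  8. (v1 \/ v7 \/ v6) — v1 is true.
  9. (~v4 \/ ~v5) — ~v4 is true.
  10. (v6 \/ v5 \/ v2) — v5 is true.
  11. (v6 \/ v3 \/ ~v4) — v3 is true.
  12. (~v7 \/ ~v4) — ~v7 is true.
  13. (~v1 \/ v3 \/ ~v5) — v3 is true.
  14. (v6 \/ v5 \/ ~v4) — ~v4 is true.
  15. (v5 \/ ~v6) — ~v6 is true.
  16. (v5 \/ ~v1) — v5 is true.
  17. (~v7 \/ ~v1) — ~v7 is true.
  18. (v1 \/ v4 \/ ~v7) — ~v7 is true.
  19. (v6 \/ ~v4) — ~v4 is true.
  20. (v3 \/ ~v4 \/ v2) — v3 is true.
  21. (~v4 \/ ~v2) — ~v4 is true.
  22. (v7 \/ ~v4) — ~v4 is true.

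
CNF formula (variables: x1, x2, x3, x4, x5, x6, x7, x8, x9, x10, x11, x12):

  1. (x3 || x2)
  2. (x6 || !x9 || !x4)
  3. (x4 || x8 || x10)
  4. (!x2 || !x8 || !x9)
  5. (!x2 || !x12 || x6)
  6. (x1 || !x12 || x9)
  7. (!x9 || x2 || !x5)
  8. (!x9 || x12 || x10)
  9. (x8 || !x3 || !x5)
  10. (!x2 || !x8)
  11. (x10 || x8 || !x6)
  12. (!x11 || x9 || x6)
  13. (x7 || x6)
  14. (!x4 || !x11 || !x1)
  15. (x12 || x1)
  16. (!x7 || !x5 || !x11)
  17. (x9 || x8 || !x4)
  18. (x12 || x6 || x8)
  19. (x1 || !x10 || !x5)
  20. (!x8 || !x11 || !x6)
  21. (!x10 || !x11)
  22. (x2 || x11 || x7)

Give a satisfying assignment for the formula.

x1=1  x2=0  x3=1  x4=1  x5=1  x6=0  x7=1  x8=1  x9=0  x10=1  x11=0  x12=0

Check each clause:
  1. (x3 || x2) — x3 is true.
  2. (!x9 || !x4 || x6) — !x9 is true.
  3. (x10 || x4 || x8) — x8 is true.
  4. (!x2 || !x9 || !x8) — !x2 is true.
  5. (x6 || !x12 || !x2) — !x12 is true.
  6. (!x12 || x9 || x1) — x1 is true.
  7. (x2 || !x9 || !x5) — !x9 is true.
  8. (x12 || !x9 || x10) — x10 is true.
  9. (!x3 || x8 || !x5) — x8 is true.
  10. (!x8 || !x2) — !x2 is true.
  11. (x8 || x10 || !x6) — x8 is true.
  12. (!x11 || x6 || x9) — !x11 is true.
  13. (x6 || x7) — x7 is true.
  14. (!x1 || !x4 || !x11) — !x11 is true.
  15. (x1 || x12) — x1 is true.
  16. (!x7 || !x5 || !x11) — !x11 is true.
  17. (x9 || x8 || !x4) — x8 is true.
  18. (x6 || x8 || x12) — x8 is true.
  19. (x1 || !x10 || !x5) — x1 is true.
  20. (!x11 || !x8 || !x6) — !x6 is true.
  21. (!x10 || !x11) — !x11 is true.
  22. (x11 || x7 || x2) — x7 is true.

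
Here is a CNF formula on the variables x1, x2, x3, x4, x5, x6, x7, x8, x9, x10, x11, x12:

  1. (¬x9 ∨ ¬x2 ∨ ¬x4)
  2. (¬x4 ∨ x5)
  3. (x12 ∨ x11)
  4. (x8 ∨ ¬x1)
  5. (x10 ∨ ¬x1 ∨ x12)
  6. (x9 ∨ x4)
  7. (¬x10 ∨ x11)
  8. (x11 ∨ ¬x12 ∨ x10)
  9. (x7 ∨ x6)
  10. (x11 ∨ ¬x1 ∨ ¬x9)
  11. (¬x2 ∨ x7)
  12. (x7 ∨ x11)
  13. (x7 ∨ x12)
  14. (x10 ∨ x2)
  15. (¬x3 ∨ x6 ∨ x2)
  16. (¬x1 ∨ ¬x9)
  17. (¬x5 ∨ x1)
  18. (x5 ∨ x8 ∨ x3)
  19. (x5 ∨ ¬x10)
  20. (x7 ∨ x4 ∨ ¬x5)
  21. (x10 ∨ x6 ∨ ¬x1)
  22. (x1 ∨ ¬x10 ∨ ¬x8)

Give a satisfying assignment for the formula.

x1=1, x2=1, x3=1, x4=1, x5=1, x6=0, x7=1, x8=1, x9=0, x10=1, x11=1, x12=0

x7 occurs only positively in the remaining clauses — set x7 = True.
x11 occurs only positively in the remaining clauses — set x11 = True.
Try x1 = True.
  then x8 is forced to True.
  then x9 is forced to False.
  then x4 is forced to True.
  then x5 is forced to True.
Try x2 = True.
For the remaining variables, x3 = True, x6 = False, x10 = True, x12 = False works.
Every clause has at least one true literal under this assignment.
Check each clause:
  1. (¬x9 ∨ ¬x4 ∨ ¬x2) — ¬x9 is true.
  2. (¬x4 ∨ x5) — x5 is true.
  3. (x11 ∨ x12) — x11 is true.
  4. (x8 ∨ ¬x1) — x8 is true.
  5. (¬x1 ∨ x12 ∨ x10) — x10 is true.
  6. (x4 ∨ x9) — x4 is true.
  7. (¬x10 ∨ x11) — x11 is true.
  8. (x10 ∨ x11 ∨ ¬x12) — x10 is true.
  9. (x6 ∨ x7) — x7 is true.
  10. (x11 ∨ ¬x1 ∨ ¬x9) — x11 is true.
  11. (x7 ∨ ¬x2) — x7 is true.
  12. (x7 ∨ x11) — x11 is true.
  13. (x12 ∨ x7) — x7 is true.
  14. (x2 ∨ x10) — x10 is true.
  15. (x6 ∨ x2 ∨ ¬x3) — x2 is true.
  16. (¬x1 ∨ ¬x9) — ¬x9 is true.
  17. (¬x5 ∨ x1) — x1 is true.
  18. (x5 ∨ x8 ∨ x3) — x8 is true.
  19. (x5 ∨ ¬x10) — x5 is true.
  20. (¬x5 ∨ x7 ∨ x4) — x4 is true.
  21. (x10 ∨ ¬x1 ∨ x6) — x10 is true.
  22. (x1 ∨ ¬x8 ∨ ¬x10) — x1 is true.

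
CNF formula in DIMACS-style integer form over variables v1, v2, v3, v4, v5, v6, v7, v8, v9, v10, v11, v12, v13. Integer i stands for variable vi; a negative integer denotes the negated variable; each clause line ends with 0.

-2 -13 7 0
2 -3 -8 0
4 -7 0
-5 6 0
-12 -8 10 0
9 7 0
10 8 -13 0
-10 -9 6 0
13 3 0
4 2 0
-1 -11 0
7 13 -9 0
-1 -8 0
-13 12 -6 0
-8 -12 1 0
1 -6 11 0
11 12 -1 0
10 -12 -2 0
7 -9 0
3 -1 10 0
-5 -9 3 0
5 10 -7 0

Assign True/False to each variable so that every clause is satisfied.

v1=F, v2=T, v3=T, v4=T, v5=T, v6=T, v7=T, v8=F, v9=T, v10=T, v11=T, v12=T, v13=F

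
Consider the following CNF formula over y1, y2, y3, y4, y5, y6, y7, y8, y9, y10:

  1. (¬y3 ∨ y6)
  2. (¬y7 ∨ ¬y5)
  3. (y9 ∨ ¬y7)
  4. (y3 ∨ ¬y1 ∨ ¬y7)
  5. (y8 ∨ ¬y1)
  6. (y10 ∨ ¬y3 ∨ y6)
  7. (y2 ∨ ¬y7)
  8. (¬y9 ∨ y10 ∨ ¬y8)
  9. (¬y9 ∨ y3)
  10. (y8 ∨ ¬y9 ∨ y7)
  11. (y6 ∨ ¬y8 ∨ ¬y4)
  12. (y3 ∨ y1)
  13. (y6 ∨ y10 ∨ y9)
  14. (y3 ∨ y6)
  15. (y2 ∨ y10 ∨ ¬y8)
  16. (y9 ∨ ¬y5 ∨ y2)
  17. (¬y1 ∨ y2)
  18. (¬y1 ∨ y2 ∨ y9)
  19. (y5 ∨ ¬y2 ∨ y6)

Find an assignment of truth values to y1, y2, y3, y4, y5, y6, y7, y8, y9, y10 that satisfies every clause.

y1=False, y2=True, y3=True, y4=False, y5=True, y6=True, y7=False, y8=True, y9=False, y10=True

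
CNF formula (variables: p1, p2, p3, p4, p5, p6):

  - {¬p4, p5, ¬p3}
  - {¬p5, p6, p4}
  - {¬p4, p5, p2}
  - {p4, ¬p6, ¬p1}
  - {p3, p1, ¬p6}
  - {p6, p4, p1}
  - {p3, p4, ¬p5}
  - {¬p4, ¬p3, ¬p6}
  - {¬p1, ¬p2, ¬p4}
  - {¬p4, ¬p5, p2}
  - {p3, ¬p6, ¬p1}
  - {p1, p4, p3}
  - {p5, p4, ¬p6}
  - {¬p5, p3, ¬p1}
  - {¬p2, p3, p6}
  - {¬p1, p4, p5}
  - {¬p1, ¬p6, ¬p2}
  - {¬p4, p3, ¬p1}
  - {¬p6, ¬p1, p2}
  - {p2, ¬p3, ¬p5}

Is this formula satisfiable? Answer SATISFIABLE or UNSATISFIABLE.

Try p1 = False.
Branch on p2: take p2 = True.
Try p3 = True.
For the remaining variables, p4 = False, p5 = True, p6 = True works.
Every clause has at least one true literal under this assignment.
So p1 = F, p2 = T, p3 = T, p4 = F, p5 = T, p6 = T is a satisfying assignment.

SATISFIABLE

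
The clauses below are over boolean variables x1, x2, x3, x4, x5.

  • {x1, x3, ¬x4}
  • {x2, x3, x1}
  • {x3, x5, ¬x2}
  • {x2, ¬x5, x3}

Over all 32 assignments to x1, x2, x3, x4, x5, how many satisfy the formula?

21

Split on x3, then x2.
  x3=1, x2=1: x1, x4, x5 free → 2^3 = 8.
  x3=1, x2=0: x1, x4, x5 free → 2^3 = 8.
  x3=0, x2=1: remaining (x1,x4,x5) ∈ {(0,0,1); (1,0,1); (1,1,1)} — 3.
  x3=0, x2=0: remaining (x1,x4,x5) ∈ {(1,0,0); (1,1,0)} — 2.
Total: 8 + 8 + 3 + 2 = 21.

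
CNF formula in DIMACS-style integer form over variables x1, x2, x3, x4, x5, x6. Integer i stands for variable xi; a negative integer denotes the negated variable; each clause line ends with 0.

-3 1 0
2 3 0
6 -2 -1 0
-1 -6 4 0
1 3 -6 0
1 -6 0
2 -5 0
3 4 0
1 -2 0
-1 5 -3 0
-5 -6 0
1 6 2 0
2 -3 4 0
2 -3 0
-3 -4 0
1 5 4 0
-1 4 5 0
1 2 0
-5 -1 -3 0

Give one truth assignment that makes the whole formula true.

x1=T, x2=T, x3=F, x4=T, x5=F, x6=T

Check each clause:
  1. (¬x3 ∨ x1) — x1 is true.
  2. (x2 ∨ x3) — x2 is true.
  3. (¬x1 ∨ x6 ∨ ¬x2) — x6 is true.
  4. (¬x6 ∨ ¬x1 ∨ x4) — x4 is true.
  5. (¬x6 ∨ x1 ∨ x3) — x1 is true.
  6. (¬x6 ∨ x1) — x1 is true.
  7. (¬x5 ∨ x2) — x2 is true.
  8. (x4 ∨ x3) — x4 is true.
  9. (¬x2 ∨ x1) — x1 is true.
  10. (x5 ∨ ¬x1 ∨ ¬x3) — ¬x3 is true.
  11. (¬x5 ∨ ¬x6) — ¬x5 is true.
  12. (x1 ∨ x6 ∨ x2) — x1 is true.
  13. (x4 ∨ x2 ∨ ¬x3) — x2 is true.
  14. (¬x3 ∨ x2) — x2 is true.
  15. (¬x4 ∨ ¬x3) — ¬x3 is true.
  16. (x4 ∨ x5 ∨ x1) — x1 is true.
  17. (x4 ∨ x5 ∨ ¬x1) — x4 is true.
  18. (x2 ∨ x1) — x1 is true.
  19. (¬x1 ∨ ¬x3 ∨ ¬x5) — ¬x5 is true.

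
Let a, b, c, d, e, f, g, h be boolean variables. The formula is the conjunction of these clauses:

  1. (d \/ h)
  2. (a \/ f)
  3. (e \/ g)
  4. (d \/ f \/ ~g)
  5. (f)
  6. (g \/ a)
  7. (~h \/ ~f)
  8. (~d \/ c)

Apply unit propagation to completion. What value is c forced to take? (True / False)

True

(f) is a unit clause: f = True.
(~h \/ ~f) with f = True leaves only ~h, so h = False.
From (h \/ d) and h = False: d = True.
(c \/ ~d): since d = True, the clause reduces to (c). c = True.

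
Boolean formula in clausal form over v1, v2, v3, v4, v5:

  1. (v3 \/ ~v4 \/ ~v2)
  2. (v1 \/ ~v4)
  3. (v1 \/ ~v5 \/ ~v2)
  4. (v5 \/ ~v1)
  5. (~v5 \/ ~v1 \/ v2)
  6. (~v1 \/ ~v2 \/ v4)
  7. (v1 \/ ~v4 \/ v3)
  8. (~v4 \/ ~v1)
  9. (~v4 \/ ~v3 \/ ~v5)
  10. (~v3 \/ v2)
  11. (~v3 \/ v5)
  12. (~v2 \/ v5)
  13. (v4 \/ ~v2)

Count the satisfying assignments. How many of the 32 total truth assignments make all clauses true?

2

The models are:
  v1=0 v2=0 v3=0 v4=0 v5=0
  v1=0 v2=0 v3=0 v4=0 v5=1
Count: 2.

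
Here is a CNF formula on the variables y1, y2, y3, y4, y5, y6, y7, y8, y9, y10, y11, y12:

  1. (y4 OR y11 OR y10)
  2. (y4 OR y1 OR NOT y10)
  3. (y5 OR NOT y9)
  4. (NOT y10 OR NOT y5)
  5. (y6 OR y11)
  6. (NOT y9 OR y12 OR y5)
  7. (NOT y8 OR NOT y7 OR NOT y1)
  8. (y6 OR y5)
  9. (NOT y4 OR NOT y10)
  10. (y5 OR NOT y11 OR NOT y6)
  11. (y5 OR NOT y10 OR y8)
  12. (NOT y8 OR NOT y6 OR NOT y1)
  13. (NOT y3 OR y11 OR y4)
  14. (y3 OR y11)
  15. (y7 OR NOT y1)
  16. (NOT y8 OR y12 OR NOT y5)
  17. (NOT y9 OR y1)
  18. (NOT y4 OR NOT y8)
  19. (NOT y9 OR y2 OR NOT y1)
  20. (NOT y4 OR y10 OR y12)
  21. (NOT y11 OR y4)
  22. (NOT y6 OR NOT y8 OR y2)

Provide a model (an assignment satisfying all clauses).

y1 = False, y2 = True, y3 = True, y4 = True, y5 = True, y6 = True, y7 = False, y8 = False, y9 = False, y10 = False, y11 = False, y12 = True

Pure literal: y2 appears only positively; assign y2 = True.
y9 occurs only negated in the remaining clauses — set y9 = False.
Try y1 = False.
Try y3 = True.
Branch on y4: take y4 = True.
  then y10 is forced to False.
  then y8 is forced to False.
  then y12 is forced to True.
The remaining clauses are satisfied by y5 = True, y6 = True, y7 = False, y11 = False.
Every clause has at least one true literal under this assignment.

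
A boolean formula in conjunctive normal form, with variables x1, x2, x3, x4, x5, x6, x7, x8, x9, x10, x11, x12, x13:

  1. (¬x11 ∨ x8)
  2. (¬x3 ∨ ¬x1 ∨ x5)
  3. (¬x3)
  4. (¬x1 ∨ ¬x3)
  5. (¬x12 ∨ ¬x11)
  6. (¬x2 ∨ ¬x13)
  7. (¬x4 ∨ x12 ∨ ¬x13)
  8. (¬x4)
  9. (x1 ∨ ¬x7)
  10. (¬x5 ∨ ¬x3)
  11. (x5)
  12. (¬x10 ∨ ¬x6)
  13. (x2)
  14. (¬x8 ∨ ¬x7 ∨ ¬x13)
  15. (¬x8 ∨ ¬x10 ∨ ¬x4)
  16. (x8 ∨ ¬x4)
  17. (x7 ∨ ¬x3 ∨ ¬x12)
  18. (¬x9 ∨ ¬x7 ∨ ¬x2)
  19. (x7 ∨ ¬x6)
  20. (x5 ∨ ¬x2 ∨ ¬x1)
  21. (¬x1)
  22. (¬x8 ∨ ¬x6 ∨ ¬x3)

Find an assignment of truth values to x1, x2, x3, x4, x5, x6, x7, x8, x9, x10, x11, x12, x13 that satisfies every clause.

The clause (¬x3) is unit: x3 must be False.
The clause (¬x4) is unit: x4 must be False.
Unit propagation: (x5) forces x5 = True.
The clause (x2) is unit: x2 must be True.
The clause (¬x13) is unit: x13 must be False.
The clause (¬x1) is unit: x1 must be False.
Unit propagation: (¬x7) forces x7 = False.
The clause (¬x6) is unit: x6 must be False.
Pure literal: x8 appears only positively; assign x8 = True.
x11 occurs only negated in the remaining clauses — set x11 = False.
x9, x10, x12 are now unconstrained; take x9 = False, x10 = False, x12 = False.
Every clause has at least one true literal under this assignment.

x1 = False  x2 = True  x3 = False  x4 = False  x5 = True  x6 = False  x7 = False  x8 = True  x9 = False  x10 = False  x11 = False  x12 = False  x13 = False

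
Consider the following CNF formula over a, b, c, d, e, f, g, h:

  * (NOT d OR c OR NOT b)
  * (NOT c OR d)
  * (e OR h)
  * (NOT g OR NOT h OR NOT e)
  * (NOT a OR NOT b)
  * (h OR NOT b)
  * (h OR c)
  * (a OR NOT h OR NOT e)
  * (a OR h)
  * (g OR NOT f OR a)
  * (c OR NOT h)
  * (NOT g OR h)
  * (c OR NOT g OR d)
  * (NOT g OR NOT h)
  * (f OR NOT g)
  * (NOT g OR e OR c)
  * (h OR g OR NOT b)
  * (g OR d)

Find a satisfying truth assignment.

a=T, b=F, c=T, d=T, e=T, f=F, g=F, h=F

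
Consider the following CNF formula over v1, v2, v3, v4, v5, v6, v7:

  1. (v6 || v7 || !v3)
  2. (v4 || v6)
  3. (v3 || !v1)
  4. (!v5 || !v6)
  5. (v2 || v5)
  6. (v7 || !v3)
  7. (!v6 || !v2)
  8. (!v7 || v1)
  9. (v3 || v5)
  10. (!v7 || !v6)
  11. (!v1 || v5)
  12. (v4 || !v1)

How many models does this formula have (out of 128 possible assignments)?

The models are:
  v1=0 v2=0 v3=0 v4=1 v5=1 v6=0 v7=0
  v1=0 v2=1 v3=0 v4=1 v5=1 v6=0 v7=0
  v1=1 v2=0 v3=1 v4=1 v5=1 v6=0 v7=1
  v1=1 v2=1 v3=1 v4=1 v5=1 v6=0 v7=1
Count: 4.

4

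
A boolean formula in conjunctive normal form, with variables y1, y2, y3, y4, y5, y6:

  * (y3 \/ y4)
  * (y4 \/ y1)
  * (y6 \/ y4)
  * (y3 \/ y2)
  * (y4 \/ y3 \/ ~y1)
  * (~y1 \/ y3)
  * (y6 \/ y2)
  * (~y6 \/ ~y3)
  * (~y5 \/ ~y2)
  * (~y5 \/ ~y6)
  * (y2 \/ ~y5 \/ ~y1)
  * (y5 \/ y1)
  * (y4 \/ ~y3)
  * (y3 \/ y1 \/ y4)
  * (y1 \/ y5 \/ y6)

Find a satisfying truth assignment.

y1=1, y2=1, y3=1, y4=1, y5=0, y6=0

Pure literal: y4 appears only positively; assign y4 = True.
Set y1 = True and propagate.
  then y3 is forced to True.
  then y6 is forced to False.
  then y2 is forced to True.
  then y5 is forced to False.
Every clause has at least one true literal under this assignment.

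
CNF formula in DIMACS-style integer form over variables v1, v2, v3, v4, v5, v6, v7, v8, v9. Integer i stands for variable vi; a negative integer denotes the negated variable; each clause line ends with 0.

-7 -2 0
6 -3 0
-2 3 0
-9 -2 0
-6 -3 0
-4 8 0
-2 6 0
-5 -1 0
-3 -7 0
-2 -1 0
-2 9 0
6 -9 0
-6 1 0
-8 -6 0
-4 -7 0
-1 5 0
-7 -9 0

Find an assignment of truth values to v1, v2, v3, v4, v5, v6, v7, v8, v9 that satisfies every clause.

v1=F, v2=F, v3=F, v4=F, v5=F, v6=F, v7=F, v8=T, v9=F

Pure literal: v2 appears only negated; assign v2 = False.
Pure literal: v4 appears only negated; assign v4 = False.
Try v1 = False.
  then v6 is forced to False.
  then v3 is forced to False.
  then v9 is forced to False.
v5, v7, v8 are now unconstrained; take v5 = False, v7 = False, v8 = True.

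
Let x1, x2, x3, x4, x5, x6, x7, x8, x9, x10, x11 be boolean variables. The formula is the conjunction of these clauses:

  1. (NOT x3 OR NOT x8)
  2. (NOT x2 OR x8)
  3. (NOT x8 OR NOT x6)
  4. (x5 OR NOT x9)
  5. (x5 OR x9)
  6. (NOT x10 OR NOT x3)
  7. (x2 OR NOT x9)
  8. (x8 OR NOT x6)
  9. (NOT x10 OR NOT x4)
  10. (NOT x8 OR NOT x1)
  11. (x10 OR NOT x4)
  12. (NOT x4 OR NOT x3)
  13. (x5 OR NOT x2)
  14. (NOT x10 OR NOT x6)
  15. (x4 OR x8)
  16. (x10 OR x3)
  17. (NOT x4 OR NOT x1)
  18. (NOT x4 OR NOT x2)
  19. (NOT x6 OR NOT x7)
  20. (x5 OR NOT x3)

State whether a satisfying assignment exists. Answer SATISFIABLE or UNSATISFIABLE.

SATISFIABLE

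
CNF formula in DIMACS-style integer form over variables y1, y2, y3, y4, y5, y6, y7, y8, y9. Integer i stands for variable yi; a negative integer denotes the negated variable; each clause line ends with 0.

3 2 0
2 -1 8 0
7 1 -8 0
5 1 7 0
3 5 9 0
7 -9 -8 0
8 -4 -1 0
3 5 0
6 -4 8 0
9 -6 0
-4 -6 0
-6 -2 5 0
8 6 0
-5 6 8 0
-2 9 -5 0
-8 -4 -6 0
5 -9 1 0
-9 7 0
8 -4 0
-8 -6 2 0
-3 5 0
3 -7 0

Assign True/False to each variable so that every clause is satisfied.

y1 = F, y2 = F, y3 = T, y4 = T, y5 = T, y6 = F, y7 = T, y8 = T, y9 = T

Check each clause:
  1. (y3 ∨ y2) — y3 is true.
  2. (y2 ∨ y8 ∨ ¬y1) — y8 is true.
  3. (¬y8 ∨ y1 ∨ y7) — y7 is true.
  4. (y1 ∨ y5 ∨ y7) — y5 is true.
  5. (y3 ∨ y9 ∨ y5) — y9 is true.
  6. (y7 ∨ ¬y8 ∨ ¬y9) — y7 is true.
  7. (¬y1 ∨ y8 ∨ ¬y4) — y8 is true.
  8. (y3 ∨ y5) — y3 is true.
  9. (¬y4 ∨ y6 ∨ y8) — y8 is true.
  10. (¬y6 ∨ y9) — y9 is true.
  11. (¬y6 ∨ ¬y4) — ¬y6 is true.
  12. (¬y2 ∨ ¬y6 ∨ y5) — ¬y6 is true.
  13. (y6 ∨ y8) — y8 is true.
  14. (y6 ∨ ¬y5 ∨ y8) — y8 is true.
  15. (¬y5 ∨ ¬y2 ∨ y9) — y9 is true.
  16. (¬y8 ∨ ¬y4 ∨ ¬y6) — ¬y6 is true.
  17. (¬y9 ∨ y5 ∨ y1) — y5 is true.
  18. (¬y9 ∨ y7) — y7 is true.
  19. (y8 ∨ ¬y4) — y8 is true.
  20. (¬y6 ∨ ¬y8 ∨ y2) — ¬y6 is true.
  21. (y5 ∨ ¬y3) — y5 is true.
  22. (¬y7 ∨ y3) — y3 is true.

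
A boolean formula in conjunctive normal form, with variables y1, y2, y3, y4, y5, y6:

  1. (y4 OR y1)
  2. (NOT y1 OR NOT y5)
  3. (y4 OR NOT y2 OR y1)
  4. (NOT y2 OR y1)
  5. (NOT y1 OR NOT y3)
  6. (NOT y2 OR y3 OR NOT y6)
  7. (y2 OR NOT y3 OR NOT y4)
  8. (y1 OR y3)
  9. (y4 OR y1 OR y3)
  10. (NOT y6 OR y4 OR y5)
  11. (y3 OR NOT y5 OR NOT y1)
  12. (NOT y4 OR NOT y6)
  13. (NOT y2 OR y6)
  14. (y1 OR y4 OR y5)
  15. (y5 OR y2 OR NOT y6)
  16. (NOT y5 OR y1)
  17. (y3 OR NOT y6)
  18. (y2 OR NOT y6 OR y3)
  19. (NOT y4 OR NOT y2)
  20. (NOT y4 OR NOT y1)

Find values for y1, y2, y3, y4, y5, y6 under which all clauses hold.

y1 = True, y2 = False, y3 = False, y4 = False, y5 = False, y6 = False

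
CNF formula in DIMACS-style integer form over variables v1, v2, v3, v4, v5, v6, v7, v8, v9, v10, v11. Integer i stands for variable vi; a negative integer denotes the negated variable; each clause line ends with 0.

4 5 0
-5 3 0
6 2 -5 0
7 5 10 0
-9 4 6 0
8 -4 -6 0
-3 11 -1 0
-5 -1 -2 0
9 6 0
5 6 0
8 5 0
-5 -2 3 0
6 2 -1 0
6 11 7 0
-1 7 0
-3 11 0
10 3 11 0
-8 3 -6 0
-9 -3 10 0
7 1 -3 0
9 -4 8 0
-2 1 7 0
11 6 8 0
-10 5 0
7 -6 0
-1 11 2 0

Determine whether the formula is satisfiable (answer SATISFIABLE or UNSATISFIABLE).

SATISFIABLE

Pure literal: v7 appears only positively; assign v7 = True.
Pure literal: v11 appears only positively; assign v11 = True.
Try v1 = False.
For the remaining variables, v2 = False, v3 = True, v4 = True, v5 = False, v6 = True, v8 = True, v9 = False, v10 = False works.
Every clause has at least one true literal under this assignment.
So v1=False, v2=False, v3=True, v4=True, v5=False, v6=True, v7=True, v8=True, v9=False, v10=False, v11=True is a satisfying assignment.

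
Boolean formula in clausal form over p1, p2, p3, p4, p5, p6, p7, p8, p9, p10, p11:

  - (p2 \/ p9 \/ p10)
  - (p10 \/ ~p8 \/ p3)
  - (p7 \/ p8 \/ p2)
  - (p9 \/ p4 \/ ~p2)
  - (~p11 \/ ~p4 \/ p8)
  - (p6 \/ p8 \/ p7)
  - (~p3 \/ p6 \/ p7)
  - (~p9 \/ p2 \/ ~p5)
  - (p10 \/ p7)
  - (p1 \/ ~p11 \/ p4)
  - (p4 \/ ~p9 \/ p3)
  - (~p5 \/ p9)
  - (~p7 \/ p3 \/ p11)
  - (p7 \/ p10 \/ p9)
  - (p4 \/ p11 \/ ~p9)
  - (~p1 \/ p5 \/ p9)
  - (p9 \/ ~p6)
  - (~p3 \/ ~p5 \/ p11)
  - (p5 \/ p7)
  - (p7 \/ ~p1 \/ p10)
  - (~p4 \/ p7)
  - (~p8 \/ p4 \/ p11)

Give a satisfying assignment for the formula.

p1=T, p2=T, p3=T, p4=F, p5=T, p6=T, p7=T, p8=F, p9=T, p10=T, p11=T

Pure literal: p10 appears only positively; assign p10 = True.
Branch on p1: take p1 = True.
Try p2 = True.
The remaining clauses are satisfied by p3 = True, p4 = False, p5 = True, p6 = True, p7 = True, p8 = False, p9 = True, p11 = True.
Check each clause:
  1. (p2 \/ p9 \/ p10) — p9 is true.
  2. (p3 \/ ~p8 \/ p10) — ~p8 is true.
  3. (p8 \/ p2 \/ p7) — p2 is true.
  4. (p4 \/ p9 \/ ~p2) — p9 is true.
  5. (~p4 \/ ~p11 \/ p8) — ~p4 is true.
  6. (p8 \/ p7 \/ p6) — p6 is true.
  7. (p7 \/ ~p3 \/ p6) — p6 is true.
  8. (~p9 \/ ~p5 \/ p2) — p2 is true.
  9. (p10 \/ p7) — p10 is true.
  10. (p4 \/ ~p11 \/ p1) — p1 is true.
  11. (~p9 \/ p3 \/ p4) — p3 is true.
  12. (p9 \/ ~p5) — p9 is true.
  13. (p3 \/ p11 \/ ~p7) — p11 is true.
  14. (p7 \/ p9 \/ p10) — p9 is true.
  15. (p11 \/ ~p9 \/ p4) — p11 is true.
  16. (p9 \/ ~p1 \/ p5) — p9 is true.
  17. (~p6 \/ p9) — p9 is true.
  18. (p11 \/ ~p5 \/ ~p3) — p11 is true.
  19. (p7 \/ p5) — p5 is true.
  20. (~p1 \/ p7 \/ p10) — p10 is true.
  21. (p7 \/ ~p4) — ~p4 is true.
  22. (p4 \/ ~p8 \/ p11) — ~p8 is true.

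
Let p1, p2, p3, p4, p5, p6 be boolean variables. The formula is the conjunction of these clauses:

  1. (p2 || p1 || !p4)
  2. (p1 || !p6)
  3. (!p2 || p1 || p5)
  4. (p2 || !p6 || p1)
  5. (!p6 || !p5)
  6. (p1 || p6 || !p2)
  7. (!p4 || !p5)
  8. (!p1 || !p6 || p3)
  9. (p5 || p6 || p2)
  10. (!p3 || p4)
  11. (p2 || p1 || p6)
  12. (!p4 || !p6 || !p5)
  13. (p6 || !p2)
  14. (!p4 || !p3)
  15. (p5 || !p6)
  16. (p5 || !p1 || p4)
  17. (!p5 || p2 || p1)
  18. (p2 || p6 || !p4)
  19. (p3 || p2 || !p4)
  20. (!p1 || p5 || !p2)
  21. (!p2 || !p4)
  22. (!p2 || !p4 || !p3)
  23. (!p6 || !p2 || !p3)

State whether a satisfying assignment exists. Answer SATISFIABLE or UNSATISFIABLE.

Branch on p1: take p1 = True.
Set p2 = False and propagate.
For the remaining variables, p3 = False, p4 = False, p5 = True, p6 = False works.
Every clause has at least one true literal under this assignment.
So p1=True, p2=False, p3=False, p4=False, p5=True, p6=False is a satisfying assignment.

SATISFIABLE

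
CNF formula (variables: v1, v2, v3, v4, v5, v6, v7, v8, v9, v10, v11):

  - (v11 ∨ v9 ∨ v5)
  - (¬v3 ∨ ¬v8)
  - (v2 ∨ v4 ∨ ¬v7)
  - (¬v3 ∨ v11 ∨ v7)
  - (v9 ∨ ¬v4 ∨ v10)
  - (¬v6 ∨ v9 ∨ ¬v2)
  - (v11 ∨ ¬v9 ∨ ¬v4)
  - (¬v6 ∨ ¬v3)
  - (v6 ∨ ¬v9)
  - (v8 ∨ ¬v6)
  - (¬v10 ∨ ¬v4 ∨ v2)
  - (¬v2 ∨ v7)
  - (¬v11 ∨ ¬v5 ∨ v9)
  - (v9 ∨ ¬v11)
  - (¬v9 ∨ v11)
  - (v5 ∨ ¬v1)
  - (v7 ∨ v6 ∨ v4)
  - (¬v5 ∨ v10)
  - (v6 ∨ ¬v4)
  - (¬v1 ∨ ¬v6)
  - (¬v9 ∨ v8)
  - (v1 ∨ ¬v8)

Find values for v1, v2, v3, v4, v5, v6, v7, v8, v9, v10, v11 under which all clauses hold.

v1 = F, v2 = T, v3 = F, v4 = F, v5 = T, v6 = F, v7 = T, v8 = F, v9 = F, v10 = T, v11 = F

Check each clause:
  1. (v9 ∨ v5 ∨ v11) — v5 is true.
  2. (¬v3 ∨ ¬v8) — ¬v8 is true.
  3. (v4 ∨ ¬v7 ∨ v2) — v2 is true.
  4. (v11 ∨ ¬v3 ∨ v7) — ¬v3 is true.
  5. (v10 ∨ ¬v4 ∨ v9) — v10 is true.
  6. (v9 ∨ ¬v6 ∨ ¬v2) — ¬v6 is true.
  7. (¬v9 ∨ ¬v4 ∨ v11) — ¬v4 is true.
  8. (¬v3 ∨ ¬v6) — ¬v6 is true.
  9. (¬v9 ∨ v6) — ¬v9 is true.
  10. (v8 ∨ ¬v6) — ¬v6 is true.
  11. (¬v10 ∨ v2 ∨ ¬v4) — v2 is true.
  12. (v7 ∨ ¬v2) — v7 is true.
  13. (¬v5 ∨ ¬v11 ∨ v9) — ¬v11 is true.
  14. (¬v11 ∨ v9) — ¬v11 is true.
  15. (v11 ∨ ¬v9) — ¬v9 is true.
  16. (v5 ∨ ¬v1) — v5 is true.
  17. (v6 ∨ v4 ∨ v7) — v7 is true.
  18. (¬v5 ∨ v10) — v10 is true.
  19. (v6 ∨ ¬v4) — ¬v4 is true.
  20. (¬v1 ∨ ¬v6) — ¬v6 is true.
  21. (¬v9 ∨ v8) — ¬v9 is true.
  22. (v1 ∨ ¬v8) — ¬v8 is true.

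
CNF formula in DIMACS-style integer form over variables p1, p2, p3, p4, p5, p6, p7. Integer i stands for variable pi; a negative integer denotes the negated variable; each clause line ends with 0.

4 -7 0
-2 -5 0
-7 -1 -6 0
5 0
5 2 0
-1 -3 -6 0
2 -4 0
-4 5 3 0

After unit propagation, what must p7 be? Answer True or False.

(p5) is a unit clause: p5 = True.
From (~p5 | ~p2) and p5 = True: p2 = False.
From (p2 | ~p4) and p2 = False: p4 = False.
In (p4 | ~p7), p4 is now false; ~p7 must hold, so p7 = False.

False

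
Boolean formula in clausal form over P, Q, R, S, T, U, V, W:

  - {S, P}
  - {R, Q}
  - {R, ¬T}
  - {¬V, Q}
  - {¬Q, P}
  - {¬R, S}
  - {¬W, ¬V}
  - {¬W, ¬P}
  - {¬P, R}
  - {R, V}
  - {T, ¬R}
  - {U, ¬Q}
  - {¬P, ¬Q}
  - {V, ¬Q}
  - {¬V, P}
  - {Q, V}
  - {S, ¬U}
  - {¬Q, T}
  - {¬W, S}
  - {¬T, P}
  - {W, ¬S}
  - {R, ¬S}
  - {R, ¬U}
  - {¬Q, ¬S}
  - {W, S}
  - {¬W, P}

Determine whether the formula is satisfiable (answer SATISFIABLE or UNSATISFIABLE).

Q = True:
  propagation gives P=True; an empty clause results — contradiction.
Q = False:
  propagation gives R=True, V=False; an empty clause results — contradiction.
Every branch closes, so no satisfying assignment exists.

UNSATISFIABLE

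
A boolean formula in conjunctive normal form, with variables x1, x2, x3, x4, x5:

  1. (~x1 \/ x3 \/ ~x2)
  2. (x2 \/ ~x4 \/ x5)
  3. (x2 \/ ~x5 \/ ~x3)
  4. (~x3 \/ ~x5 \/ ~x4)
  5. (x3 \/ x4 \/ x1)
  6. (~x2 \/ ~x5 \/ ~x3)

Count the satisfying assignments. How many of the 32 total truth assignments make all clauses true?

12

Case analysis on x3 and x2:
  x3=1, x2=1: remaining (x1,x4,x5) ∈ {(0,0,0); (0,1,0); (1,0,0); (1,1,0)} — 4.
  x3=1, x2=0: remaining (x1,x4,x5) ∈ {(0,0,0); (1,0,0)} — 2.
  x3=0, x2=1: remaining (x1,x4,x5) ∈ {(0,1,0); (0,1,1)} — 2.
  x3=0, x2=0: remaining (x1,x4,x5) ∈ {(0,1,1); (1,0,0); (1,0,1); (1,1,1)} — 4.
Total: 4 + 2 + 2 + 4 = 12.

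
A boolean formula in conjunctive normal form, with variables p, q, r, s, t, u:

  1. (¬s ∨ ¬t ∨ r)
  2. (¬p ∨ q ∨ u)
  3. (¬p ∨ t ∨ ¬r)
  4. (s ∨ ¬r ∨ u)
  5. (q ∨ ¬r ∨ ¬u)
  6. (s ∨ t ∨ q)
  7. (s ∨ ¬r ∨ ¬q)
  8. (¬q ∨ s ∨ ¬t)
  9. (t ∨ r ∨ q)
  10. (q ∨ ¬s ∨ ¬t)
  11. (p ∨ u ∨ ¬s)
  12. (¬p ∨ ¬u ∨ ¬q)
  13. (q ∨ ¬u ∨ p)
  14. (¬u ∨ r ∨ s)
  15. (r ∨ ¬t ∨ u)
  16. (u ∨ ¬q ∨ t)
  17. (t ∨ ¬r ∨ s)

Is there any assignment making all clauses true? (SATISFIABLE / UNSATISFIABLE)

SATISFIABLE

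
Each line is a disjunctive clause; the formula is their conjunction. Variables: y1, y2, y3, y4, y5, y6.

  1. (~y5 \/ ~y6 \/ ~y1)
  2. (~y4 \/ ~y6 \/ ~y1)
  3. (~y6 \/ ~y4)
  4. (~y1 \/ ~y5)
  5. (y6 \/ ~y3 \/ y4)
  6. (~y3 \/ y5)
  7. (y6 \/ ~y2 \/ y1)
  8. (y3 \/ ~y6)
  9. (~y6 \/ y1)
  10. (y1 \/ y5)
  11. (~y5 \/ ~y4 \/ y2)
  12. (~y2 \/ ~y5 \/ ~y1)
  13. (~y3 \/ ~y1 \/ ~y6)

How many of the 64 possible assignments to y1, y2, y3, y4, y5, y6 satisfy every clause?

5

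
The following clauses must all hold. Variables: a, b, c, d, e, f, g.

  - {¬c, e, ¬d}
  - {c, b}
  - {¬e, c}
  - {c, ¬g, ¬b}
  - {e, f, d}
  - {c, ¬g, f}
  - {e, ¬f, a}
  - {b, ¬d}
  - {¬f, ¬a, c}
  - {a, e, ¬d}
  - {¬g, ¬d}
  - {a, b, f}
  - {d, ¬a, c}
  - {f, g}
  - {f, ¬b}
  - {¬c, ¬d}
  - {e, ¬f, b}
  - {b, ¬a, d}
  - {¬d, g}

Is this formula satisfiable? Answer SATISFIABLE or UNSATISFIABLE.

SATISFIABLE

Branch on a: take a = False.
For the remaining variables, b = False, c = True, d = False, e = True, f = True, g = True works.
So a = F, b = F, c = T, d = F, e = T, f = T, g = T is a satisfying assignment.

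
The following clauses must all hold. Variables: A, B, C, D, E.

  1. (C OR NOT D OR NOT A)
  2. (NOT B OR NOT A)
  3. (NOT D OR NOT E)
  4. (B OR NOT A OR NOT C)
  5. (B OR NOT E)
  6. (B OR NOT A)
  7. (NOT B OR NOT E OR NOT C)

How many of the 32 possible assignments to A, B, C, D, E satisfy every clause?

9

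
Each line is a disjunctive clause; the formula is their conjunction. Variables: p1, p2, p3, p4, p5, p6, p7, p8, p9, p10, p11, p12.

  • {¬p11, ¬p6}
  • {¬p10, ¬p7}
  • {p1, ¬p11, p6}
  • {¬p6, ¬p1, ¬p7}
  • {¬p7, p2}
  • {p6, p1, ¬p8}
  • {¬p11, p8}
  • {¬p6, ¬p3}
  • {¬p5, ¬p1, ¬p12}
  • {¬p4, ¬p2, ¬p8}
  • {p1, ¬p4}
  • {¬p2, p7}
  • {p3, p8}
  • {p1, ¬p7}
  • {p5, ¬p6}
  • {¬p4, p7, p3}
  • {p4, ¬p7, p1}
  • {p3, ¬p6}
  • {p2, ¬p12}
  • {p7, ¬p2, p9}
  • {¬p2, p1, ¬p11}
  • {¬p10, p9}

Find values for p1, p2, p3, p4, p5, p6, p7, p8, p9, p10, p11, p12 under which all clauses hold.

p10 occurs only negated in the remaining clauses — set p10 = False.
p11 occurs only negated in the remaining clauses — set p11 = False.
Try p1 = True.
The remaining clauses are satisfied by p2 = True, p3 = True, p4 = True, p5 = False, p6 = False, p7 = True, p8 = False, p9 = False, p12 = True.

p1 = T  p2 = T  p3 = T  p4 = T  p5 = F  p6 = F  p7 = T  p8 = F  p9 = F  p10 = F  p11 = F  p12 = T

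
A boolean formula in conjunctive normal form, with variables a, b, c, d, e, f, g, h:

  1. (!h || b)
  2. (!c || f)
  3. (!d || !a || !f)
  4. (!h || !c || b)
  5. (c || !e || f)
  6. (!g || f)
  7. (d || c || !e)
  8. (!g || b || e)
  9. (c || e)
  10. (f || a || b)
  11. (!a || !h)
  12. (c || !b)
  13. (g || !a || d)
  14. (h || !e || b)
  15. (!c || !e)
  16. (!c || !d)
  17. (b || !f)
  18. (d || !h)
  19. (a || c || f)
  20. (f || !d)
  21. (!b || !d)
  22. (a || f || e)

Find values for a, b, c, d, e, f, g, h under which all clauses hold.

a = False, b = True, c = True, d = False, e = False, f = True, g = False, h = False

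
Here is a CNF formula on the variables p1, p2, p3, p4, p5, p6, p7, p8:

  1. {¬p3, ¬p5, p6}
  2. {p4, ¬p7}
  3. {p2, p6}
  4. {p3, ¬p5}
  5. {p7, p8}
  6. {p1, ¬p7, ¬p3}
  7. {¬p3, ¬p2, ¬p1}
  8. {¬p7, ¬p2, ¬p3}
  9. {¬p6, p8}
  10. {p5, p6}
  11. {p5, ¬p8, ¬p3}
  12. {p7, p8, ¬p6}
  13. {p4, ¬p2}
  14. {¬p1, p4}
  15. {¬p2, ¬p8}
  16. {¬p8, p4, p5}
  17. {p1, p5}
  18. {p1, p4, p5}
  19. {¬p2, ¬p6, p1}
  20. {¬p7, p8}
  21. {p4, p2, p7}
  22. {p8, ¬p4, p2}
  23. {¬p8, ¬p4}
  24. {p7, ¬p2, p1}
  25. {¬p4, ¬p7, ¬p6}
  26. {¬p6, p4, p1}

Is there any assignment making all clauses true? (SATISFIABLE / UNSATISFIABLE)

p4 = True:
  propagation gives p8=False, p7=True; an empty clause results — contradiction.
p4 = False:
  propagation gives p7=False, p8=True, p2=False; an empty clause results — contradiction.
Every branch closes, so no satisfying assignment exists.

UNSATISFIABLE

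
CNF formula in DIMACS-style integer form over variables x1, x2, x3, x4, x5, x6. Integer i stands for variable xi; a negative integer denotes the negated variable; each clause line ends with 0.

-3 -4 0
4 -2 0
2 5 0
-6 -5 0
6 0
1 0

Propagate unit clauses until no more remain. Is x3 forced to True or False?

Unit clause (x6) sets x6 = True.
(¬x6 ∨ ¬x5): since x6 = True, the clause reduces to (¬x5). x5 = False.
(x2 ∨ x5): since x5 = False, the clause reduces to (x2). x2 = True.
In (¬x2 ∨ x4), ¬x2 is now false; x4 must hold, so x4 = True.
(¬x3 ∨ ¬x4) with x4 = True leaves only ¬x3, so x3 = False.

False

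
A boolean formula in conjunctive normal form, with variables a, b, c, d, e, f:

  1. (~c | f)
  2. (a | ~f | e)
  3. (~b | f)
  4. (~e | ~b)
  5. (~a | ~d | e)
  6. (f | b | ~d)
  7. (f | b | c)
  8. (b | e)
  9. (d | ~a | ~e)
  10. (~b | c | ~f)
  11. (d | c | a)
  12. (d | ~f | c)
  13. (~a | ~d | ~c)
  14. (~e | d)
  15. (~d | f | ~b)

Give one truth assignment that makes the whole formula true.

Branch on a: take a = True.
Branch on b: take b = True.
  then f is forced to True.
  then e is forced to False.
  then d is forced to False.
  then c is forced to True.

a = True  b = True  c = True  d = False  e = False  f = True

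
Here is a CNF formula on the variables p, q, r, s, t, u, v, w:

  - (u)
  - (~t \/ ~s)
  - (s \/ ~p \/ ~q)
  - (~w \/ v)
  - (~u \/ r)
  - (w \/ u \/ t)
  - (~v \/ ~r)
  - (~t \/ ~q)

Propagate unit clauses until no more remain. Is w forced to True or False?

False

Unit clause (u) sets u = True.
In (~u \/ r), ~u is now false; r must hold, so r = True.
(~r \/ ~v): since r = True, the clause reduces to (~v). v = False.
(~w \/ v): since v = False, the clause reduces to (~w). w = False.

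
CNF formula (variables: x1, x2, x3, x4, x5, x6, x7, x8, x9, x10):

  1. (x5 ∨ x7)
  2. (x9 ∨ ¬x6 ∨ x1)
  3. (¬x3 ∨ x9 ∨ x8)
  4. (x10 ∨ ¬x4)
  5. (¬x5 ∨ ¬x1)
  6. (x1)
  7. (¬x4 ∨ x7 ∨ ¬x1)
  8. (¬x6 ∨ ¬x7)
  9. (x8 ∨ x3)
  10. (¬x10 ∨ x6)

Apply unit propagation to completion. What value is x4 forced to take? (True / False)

False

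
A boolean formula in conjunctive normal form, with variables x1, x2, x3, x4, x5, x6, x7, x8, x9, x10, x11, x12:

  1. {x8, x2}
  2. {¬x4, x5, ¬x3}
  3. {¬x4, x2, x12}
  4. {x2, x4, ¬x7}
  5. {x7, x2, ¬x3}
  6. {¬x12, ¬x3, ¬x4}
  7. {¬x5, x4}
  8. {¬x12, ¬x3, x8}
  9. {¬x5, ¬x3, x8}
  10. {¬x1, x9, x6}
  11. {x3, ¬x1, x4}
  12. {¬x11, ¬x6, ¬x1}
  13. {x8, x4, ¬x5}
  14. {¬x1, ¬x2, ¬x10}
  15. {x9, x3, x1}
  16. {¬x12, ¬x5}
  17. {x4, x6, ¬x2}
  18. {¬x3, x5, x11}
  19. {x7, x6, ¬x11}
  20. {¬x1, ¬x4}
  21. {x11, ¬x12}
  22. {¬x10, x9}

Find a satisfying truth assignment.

x1 = False, x2 = True, x3 = True, x4 = False, x5 = False, x6 = True, x7 = False, x8 = False, x9 = False, x10 = False, x11 = True, x12 = False

Pure literal: x10 appears only negated; assign x10 = False.
Try x1 = False.
For the remaining variables, x2 = True, x3 = True, x4 = False, x5 = False, x6 = True, x7 = False, x8 = False, x9 = False, x11 = True, x12 = False works.
Every clause has at least one true literal under this assignment.
Check each clause:
  1. {x2, x8} — x2 is true.
  2. {x5, ¬x3, ¬x4} — ¬x4 is true.
  3. {x12, ¬x4, x2} — x2 is true.
  4. {¬x7, x2, x4} — ¬x7 is true.
  5. {¬x3, x7, x2} — x2 is true.
  6. {¬x3, ¬x4, ¬x12} — ¬x4 is true.
  7. {x4, ¬x5} — ¬x5 is true.
  8. {¬x12, x8, ¬x3} — ¬x12 is true.
  9. {¬x3, x8, ¬x5} — ¬x5 is true.
  10. {x9, x6, ¬x1} — ¬x1 is true.
  11. {¬x1, x4, x3} — x3 is true.
  12. {¬x11, ¬x6, ¬x1} — ¬x1 is true.
  13. {x4, ¬x5, x8} — ¬x5 is true.
  14. {¬x2, ¬x10, ¬x1} — ¬x10 is true.
  15. {x3, x1, x9} — x3 is true.
  16. {¬x12, ¬x5} — ¬x5 is true.
  17. {x4, ¬x2, x6} — x6 is true.
  18. {x11, x5, ¬x3} — x11 is true.
  19. {x7, ¬x11, x6} — x6 is true.
  20. {¬x4, ¬x1} — ¬x4 is true.
  21. {¬x12, x11} — x11 is true.
  22. {¬x10, x9} — ¬x10 is true.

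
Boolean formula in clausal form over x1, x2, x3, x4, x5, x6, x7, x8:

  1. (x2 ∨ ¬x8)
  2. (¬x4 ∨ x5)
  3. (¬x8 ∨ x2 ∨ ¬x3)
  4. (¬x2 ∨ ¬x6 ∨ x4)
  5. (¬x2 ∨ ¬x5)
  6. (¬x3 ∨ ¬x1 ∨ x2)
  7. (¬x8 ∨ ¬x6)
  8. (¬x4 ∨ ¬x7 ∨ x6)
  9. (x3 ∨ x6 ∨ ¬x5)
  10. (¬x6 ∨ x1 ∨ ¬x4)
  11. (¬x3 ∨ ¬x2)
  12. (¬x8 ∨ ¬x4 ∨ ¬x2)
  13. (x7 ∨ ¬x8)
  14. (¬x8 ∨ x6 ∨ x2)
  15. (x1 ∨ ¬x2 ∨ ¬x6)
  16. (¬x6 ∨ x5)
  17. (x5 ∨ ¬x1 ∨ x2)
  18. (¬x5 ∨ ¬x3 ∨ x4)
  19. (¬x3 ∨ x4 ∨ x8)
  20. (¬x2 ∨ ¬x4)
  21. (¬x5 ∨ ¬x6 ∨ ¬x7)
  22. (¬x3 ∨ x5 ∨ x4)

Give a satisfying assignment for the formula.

x1=T, x2=T, x3=F, x4=F, x5=F, x6=F, x7=T, x8=F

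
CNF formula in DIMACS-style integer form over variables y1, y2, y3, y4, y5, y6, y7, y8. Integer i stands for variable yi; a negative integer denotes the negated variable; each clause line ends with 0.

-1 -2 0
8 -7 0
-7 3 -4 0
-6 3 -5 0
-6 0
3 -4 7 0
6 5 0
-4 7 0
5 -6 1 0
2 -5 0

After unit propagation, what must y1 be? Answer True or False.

False

(NOT y6) stands alone — y6 = False.
(y5 OR y6) with y6 = False leaves only y5, so y5 = True.
(NOT y5 OR y2): since y5 = True, the clause reduces to (y2). y2 = True.
In (NOT y2 OR NOT y1), NOT y2 is now false; NOT y1 must hold, so y1 = False.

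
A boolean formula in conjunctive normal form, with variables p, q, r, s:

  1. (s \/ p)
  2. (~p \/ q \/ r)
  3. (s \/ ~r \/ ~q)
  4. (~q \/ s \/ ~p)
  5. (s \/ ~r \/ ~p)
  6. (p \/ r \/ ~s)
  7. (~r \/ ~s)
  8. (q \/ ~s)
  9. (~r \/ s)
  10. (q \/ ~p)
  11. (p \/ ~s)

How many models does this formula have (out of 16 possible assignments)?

1

The models are:
  p=T q=T r=F s=T
That's 1 in total.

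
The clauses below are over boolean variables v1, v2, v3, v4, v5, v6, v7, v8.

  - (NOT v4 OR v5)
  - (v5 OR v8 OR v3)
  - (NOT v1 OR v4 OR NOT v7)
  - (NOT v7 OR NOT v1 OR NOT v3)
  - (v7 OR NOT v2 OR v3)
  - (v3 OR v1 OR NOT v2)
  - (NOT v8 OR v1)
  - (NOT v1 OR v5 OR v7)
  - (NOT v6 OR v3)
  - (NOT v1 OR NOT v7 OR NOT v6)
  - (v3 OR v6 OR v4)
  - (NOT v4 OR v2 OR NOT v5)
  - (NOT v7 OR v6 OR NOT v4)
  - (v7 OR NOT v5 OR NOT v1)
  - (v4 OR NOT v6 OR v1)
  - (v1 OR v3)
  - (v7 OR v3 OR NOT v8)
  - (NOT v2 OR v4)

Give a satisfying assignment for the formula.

Set v1 = False and propagate.
  then v8 is forced to False.
  then v3 is forced to True.
The remaining clauses are satisfied by v2 = True, v4 = True, v5 = True, v6 = True, v7 = True.

v1=F, v2=T, v3=T, v4=T, v5=T, v6=T, v7=T, v8=F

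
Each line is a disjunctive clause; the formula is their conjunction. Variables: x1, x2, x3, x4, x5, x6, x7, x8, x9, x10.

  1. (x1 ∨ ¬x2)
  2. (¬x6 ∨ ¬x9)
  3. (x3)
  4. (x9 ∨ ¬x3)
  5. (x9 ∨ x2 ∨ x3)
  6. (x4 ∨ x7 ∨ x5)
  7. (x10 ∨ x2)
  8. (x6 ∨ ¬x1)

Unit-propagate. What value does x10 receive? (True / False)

True

(x3) stands alone — x3 = True.
(x9 ∨ ¬x3) with x3 = True leaves only x9, so x9 = True.
In (¬x9 ∨ ¬x6), ¬x9 is now false; ¬x6 must hold, so x6 = False.
In (x6 ∨ ¬x1), x6 is now false; ¬x1 must hold, so x1 = False.
From (¬x2 ∨ x1) and x1 = False: x2 = False.
From (x2 ∨ x10) and x2 = False: x10 = True.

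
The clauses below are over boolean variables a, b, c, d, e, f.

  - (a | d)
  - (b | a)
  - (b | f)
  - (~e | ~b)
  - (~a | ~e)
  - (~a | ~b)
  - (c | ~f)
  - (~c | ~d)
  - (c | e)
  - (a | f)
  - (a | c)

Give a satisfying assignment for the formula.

a=T, b=F, c=T, d=F, e=F, f=T

Branch on a: take a = True.
  then e is forced to False.
  then b is forced to False.
  then f is forced to True.
  then c is forced to True.
  then d is forced to False.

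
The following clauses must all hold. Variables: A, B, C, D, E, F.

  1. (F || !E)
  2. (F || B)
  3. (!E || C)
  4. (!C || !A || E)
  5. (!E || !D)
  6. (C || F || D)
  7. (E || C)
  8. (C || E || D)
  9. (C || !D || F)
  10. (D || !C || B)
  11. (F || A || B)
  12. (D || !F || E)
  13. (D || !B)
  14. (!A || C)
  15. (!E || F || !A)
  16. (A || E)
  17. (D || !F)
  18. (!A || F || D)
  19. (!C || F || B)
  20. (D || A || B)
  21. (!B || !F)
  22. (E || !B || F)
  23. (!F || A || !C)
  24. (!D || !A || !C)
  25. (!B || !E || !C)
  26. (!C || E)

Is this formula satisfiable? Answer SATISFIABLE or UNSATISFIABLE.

C = True:
  propagation gives E=True, F=True, D=False; an empty clause results — contradiction.
C = False:
  propagation gives E=False; an empty clause results — contradiction.
Every branch closes, so no satisfying assignment exists.

UNSATISFIABLE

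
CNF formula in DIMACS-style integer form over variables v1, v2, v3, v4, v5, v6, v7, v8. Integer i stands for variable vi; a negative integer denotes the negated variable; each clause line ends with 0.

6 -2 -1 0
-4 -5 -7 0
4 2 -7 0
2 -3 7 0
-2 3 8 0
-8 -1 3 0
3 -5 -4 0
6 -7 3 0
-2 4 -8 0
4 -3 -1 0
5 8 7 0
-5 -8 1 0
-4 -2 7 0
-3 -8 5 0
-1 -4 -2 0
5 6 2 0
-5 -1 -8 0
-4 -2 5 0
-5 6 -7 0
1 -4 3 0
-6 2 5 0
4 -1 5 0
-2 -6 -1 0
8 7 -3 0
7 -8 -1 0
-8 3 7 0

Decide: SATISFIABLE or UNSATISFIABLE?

Try v1 = False.
The remaining clauses are satisfied by v2 = True, v3 = True, v4 = False, v5 = False, v6 = False, v7 = True, v8 = False.
So v1=False, v2=True, v3=True, v4=False, v5=False, v6=False, v7=True, v8=False is a satisfying assignment.

SATISFIABLE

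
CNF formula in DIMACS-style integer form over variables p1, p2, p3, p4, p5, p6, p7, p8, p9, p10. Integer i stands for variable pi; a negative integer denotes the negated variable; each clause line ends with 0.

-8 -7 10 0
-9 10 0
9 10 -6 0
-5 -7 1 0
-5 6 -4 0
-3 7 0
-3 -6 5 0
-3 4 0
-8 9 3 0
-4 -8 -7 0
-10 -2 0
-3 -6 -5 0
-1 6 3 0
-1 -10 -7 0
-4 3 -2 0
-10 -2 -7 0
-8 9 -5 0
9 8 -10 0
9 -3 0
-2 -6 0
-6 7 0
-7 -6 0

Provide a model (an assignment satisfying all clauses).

p1=False  p2=False  p3=False  p4=True  p5=False  p6=False  p7=False  p8=True  p9=True  p10=True

Check each clause:
  1. (NOT p8 OR NOT p7 OR p10) — NOT p7 is true.
  2. (p10 OR NOT p9) — p10 is true.
  3. (p10 OR p9 OR NOT p6) — p9 is true.
  4. (NOT p7 OR NOT p5 OR p1) — NOT p5 is true.
  5. (NOT p5 OR p6 OR NOT p4) — NOT p5 is true.
  6. (NOT p3 OR p7) — NOT p3 is true.
  7. (p5 OR NOT p3 OR NOT p6) — NOT p3 is true.
  8. (NOT p3 OR p4) — p4 is true.
  9. (p3 OR p9 OR NOT p8) — p9 is true.
  10. (NOT p7 OR NOT p8 OR NOT p4) — NOT p7 is true.
  11. (NOT p2 OR NOT p10) — NOT p2 is true.
  12. (NOT p6 OR NOT p5 OR NOT p3) — NOT p6 is true.
  13. (p3 OR NOT p1 OR p6) — NOT p1 is true.
  14. (NOT p10 OR NOT p1 OR NOT p7) — NOT p7 is true.
  15. (p3 OR NOT p2 OR NOT p4) — NOT p2 is true.
  16. (NOT p2 OR NOT p7 OR NOT p10) — NOT p7 is true.
  17. (NOT p5 OR NOT p8 OR p9) — p9 is true.
  18. (NOT p10 OR p8 OR p9) — p8 is true.
  19. (NOT p3 OR p9) — p9 is true.
  20. (NOT p2 OR NOT p6) — NOT p6 is true.
  21. (NOT p6 OR p7) — NOT p6 is true.
  22. (NOT p7 OR NOT p6) — NOT p7 is true.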